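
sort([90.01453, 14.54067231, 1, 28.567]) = [1, 14.54067231, 28.567, 90.01453]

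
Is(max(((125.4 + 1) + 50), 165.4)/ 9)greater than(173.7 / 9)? Yes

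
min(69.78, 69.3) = 69.3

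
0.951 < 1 True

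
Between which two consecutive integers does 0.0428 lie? 0 and 1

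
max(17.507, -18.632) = 17.507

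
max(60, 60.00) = 60.00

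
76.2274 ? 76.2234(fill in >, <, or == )>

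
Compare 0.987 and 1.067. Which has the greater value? 1.067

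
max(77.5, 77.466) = 77.5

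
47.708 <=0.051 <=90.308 False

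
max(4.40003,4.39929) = 4.40003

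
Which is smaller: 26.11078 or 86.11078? 26.11078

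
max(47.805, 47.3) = 47.805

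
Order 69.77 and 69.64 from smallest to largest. 69.64, 69.77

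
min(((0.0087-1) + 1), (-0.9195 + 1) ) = 0.0087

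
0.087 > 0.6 False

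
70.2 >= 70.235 False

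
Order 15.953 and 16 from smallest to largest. 15.953, 16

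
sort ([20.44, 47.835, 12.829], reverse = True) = [47.835, 20.44, 12.829]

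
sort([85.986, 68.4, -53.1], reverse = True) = [85.986, 68.4, -53.1]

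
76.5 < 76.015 False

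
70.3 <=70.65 True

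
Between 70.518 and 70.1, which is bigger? 70.518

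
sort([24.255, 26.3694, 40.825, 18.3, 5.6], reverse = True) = [40.825, 26.3694, 24.255, 18.3, 5.6]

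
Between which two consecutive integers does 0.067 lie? 0 and 1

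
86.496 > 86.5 False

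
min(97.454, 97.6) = 97.454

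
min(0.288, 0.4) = 0.288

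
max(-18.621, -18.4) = -18.4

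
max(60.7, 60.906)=60.906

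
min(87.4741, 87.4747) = 87.4741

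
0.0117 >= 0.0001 True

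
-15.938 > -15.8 False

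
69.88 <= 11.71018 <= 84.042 False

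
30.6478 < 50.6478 True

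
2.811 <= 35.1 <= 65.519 True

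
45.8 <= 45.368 False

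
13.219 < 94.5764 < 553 True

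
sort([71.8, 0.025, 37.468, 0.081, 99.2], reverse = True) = [99.2, 71.8, 37.468, 0.081, 0.025]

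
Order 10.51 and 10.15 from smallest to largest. 10.15, 10.51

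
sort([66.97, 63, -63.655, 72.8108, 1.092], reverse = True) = [72.8108, 66.97, 63, 1.092, -63.655]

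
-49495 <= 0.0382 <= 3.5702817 True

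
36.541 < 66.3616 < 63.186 False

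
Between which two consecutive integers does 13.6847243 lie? 13 and 14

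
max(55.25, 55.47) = 55.47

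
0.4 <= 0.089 False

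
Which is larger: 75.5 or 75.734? 75.734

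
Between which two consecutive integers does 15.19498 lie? 15 and 16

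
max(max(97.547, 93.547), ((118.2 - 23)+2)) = 97.547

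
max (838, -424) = 838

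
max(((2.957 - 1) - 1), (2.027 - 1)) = 1.027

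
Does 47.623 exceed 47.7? No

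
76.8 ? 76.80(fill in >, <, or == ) ==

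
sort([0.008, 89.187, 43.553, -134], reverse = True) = [89.187, 43.553, 0.008, -134]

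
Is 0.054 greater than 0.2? No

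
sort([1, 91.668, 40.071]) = [1, 40.071, 91.668]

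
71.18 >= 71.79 False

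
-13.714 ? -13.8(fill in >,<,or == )>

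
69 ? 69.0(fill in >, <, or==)==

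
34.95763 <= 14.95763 False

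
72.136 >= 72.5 False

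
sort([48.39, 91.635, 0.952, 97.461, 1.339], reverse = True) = [97.461, 91.635, 48.39, 1.339, 0.952]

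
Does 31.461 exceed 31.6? No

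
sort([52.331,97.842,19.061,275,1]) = [1,19.061,52.331,97.842,275]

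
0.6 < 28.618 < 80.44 True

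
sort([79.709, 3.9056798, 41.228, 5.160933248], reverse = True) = [79.709, 41.228, 5.160933248, 3.9056798]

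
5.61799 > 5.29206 True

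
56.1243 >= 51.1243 True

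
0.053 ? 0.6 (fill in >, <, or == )<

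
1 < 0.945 False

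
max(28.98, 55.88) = 55.88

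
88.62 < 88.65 True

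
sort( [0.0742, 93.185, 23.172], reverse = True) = [93.185, 23.172, 0.0742]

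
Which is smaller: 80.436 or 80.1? 80.1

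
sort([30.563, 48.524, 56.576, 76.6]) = [30.563, 48.524, 56.576, 76.6]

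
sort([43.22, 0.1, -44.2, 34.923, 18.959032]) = [-44.2, 0.1, 18.959032, 34.923, 43.22]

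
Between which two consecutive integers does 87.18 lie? 87 and 88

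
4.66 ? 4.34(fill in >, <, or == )>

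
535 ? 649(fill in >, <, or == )<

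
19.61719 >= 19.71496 False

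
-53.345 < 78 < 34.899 False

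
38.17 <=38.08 False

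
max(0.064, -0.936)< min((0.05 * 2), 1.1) True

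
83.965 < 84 True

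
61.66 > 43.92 True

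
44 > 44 False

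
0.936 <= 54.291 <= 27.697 False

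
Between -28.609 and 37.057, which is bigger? 37.057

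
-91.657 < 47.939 True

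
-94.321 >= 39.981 False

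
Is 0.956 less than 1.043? Yes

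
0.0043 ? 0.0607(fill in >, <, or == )<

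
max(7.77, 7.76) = 7.77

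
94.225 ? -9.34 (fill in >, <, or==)>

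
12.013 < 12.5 True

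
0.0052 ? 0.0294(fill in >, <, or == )<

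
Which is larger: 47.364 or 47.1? 47.364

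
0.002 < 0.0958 True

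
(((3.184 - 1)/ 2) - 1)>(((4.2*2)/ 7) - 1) False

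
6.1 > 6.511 False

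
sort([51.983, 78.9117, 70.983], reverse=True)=[78.9117, 70.983, 51.983]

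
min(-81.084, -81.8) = -81.8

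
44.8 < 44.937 True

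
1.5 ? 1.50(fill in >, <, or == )==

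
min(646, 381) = 381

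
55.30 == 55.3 True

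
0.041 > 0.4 False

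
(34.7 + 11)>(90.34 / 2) True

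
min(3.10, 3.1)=3.10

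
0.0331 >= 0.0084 True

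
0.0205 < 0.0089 False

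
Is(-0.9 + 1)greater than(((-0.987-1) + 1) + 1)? Yes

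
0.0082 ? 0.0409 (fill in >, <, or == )<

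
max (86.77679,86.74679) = 86.77679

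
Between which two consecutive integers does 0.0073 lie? 0 and 1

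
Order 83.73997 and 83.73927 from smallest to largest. 83.73927, 83.73997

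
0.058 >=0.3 False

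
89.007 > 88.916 True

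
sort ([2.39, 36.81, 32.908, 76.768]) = [2.39, 32.908, 36.81, 76.768]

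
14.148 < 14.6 True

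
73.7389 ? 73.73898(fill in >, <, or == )<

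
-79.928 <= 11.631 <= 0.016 False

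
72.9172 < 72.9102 False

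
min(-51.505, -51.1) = -51.505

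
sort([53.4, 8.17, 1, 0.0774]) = [0.0774, 1, 8.17, 53.4]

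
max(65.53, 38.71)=65.53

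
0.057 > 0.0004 True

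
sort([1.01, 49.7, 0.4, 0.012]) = [0.012, 0.4, 1.01, 49.7]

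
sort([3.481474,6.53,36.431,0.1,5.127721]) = [0.1,3.481474,5.127721,6.53,36.431]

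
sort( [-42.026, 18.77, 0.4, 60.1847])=[-42.026, 0.4, 18.77, 60.1847]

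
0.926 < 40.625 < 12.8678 False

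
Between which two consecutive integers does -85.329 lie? -86 and -85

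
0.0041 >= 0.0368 False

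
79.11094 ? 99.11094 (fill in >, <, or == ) <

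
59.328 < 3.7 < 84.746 False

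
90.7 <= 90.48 False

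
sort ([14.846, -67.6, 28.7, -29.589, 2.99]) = [-67.6, -29.589, 2.99, 14.846, 28.7]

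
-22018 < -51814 False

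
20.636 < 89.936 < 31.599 False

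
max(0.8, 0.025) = 0.8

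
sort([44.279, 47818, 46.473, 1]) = [1, 44.279, 46.473, 47818]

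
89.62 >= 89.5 True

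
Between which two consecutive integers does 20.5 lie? 20 and 21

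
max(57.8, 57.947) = 57.947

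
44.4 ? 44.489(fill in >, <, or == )<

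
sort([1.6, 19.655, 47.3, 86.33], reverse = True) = [86.33, 47.3, 19.655, 1.6]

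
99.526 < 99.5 False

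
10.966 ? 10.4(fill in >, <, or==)>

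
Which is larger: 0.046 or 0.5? 0.5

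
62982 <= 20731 False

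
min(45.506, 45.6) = 45.506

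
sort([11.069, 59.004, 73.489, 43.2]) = [11.069, 43.2, 59.004, 73.489]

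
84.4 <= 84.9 True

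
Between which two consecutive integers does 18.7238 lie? 18 and 19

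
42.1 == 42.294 False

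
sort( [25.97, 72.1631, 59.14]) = [25.97, 59.14, 72.1631]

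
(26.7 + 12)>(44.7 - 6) False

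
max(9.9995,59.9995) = 59.9995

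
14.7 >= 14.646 True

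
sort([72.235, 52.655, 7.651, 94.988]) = [7.651, 52.655, 72.235, 94.988]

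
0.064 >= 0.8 False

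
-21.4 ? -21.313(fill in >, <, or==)<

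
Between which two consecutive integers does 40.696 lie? 40 and 41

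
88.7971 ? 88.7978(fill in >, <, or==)<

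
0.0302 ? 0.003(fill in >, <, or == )>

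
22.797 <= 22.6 False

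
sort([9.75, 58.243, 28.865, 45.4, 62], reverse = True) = [62, 58.243, 45.4, 28.865, 9.75]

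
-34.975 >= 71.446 False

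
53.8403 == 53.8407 False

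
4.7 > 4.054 True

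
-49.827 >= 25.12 False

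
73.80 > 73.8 False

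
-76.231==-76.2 False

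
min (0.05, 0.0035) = 0.0035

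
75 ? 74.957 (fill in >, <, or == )>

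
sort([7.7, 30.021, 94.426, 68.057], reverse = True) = [94.426, 68.057, 30.021, 7.7]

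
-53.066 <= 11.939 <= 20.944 True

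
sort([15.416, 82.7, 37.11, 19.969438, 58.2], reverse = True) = [82.7, 58.2, 37.11, 19.969438, 15.416]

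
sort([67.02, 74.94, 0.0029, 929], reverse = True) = [929, 74.94, 67.02, 0.0029]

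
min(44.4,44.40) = 44.4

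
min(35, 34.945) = 34.945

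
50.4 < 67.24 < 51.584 False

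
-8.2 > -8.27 True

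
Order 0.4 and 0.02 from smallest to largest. 0.02, 0.4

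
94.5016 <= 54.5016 False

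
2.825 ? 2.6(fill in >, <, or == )>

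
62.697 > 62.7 False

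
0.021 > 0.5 False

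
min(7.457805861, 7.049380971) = 7.049380971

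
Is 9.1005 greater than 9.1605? No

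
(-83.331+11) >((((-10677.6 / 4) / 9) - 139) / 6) True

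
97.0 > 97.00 False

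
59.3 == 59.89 False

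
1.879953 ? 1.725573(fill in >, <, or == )>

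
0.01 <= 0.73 True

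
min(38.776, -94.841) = -94.841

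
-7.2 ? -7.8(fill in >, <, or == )>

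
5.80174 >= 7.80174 False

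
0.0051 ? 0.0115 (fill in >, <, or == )<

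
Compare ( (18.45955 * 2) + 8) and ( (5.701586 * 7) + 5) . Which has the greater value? ( (18.45955 * 2) + 8)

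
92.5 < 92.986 True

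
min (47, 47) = 47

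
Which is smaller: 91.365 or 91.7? 91.365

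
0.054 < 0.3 True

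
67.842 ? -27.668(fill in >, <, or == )>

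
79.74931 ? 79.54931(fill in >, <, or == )>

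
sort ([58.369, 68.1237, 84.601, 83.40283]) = [58.369, 68.1237, 83.40283, 84.601]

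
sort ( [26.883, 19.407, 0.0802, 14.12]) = [0.0802, 14.12, 19.407, 26.883]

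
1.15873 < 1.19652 True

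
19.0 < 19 False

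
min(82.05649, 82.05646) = 82.05646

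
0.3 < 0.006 False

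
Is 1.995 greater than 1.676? Yes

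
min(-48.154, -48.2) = -48.2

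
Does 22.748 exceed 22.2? Yes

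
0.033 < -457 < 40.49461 False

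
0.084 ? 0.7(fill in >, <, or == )<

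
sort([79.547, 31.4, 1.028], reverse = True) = [79.547, 31.4, 1.028]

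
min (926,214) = 214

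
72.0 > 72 False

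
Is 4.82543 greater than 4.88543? No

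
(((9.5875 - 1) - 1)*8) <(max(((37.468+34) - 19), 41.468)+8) False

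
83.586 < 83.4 False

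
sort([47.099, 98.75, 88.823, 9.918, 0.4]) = [0.4, 9.918, 47.099, 88.823, 98.75]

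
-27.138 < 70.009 True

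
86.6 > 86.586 True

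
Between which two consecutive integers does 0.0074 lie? 0 and 1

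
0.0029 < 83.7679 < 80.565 False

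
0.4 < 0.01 False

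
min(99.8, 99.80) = 99.8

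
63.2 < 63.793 True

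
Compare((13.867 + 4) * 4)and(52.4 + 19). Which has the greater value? ((13.867 + 4) * 4)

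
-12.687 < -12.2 True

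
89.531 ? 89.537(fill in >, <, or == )<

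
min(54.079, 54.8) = 54.079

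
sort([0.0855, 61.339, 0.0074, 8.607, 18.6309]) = [0.0074, 0.0855, 8.607, 18.6309, 61.339]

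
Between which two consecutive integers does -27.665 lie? -28 and -27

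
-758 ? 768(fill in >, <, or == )<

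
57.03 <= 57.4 True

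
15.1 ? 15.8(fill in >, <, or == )<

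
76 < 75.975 False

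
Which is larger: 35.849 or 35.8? 35.849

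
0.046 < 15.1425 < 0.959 False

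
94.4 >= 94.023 True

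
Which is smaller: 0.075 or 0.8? 0.075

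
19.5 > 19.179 True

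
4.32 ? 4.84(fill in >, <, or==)<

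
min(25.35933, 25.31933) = 25.31933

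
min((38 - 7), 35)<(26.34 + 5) True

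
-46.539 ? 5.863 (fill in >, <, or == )<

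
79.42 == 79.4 False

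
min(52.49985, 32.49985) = 32.49985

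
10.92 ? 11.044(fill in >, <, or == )<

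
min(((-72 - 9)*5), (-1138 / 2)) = -569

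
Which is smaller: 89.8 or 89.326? 89.326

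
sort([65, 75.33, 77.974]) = [65, 75.33, 77.974]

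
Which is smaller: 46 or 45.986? 45.986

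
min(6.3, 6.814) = 6.3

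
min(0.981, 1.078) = 0.981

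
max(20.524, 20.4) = 20.524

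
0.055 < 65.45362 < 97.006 True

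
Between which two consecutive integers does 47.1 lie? 47 and 48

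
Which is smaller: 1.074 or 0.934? 0.934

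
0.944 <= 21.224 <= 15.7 False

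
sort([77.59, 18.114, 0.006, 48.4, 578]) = [0.006, 18.114, 48.4, 77.59, 578]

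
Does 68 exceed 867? No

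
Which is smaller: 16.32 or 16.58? 16.32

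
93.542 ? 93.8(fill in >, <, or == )<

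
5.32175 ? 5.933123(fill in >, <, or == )<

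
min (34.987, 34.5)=34.5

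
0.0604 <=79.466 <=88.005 True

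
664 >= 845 False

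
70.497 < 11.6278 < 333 False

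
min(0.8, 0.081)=0.081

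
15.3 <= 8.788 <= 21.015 False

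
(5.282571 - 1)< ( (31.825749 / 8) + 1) True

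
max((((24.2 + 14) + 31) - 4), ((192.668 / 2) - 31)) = 65.334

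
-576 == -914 False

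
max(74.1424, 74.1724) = 74.1724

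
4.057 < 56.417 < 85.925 True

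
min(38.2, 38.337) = 38.2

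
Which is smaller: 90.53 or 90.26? 90.26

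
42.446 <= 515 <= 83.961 False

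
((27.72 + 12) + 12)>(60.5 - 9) True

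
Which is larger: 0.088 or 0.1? 0.1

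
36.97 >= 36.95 True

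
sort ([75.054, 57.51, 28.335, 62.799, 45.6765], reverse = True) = [75.054, 62.799, 57.51, 45.6765, 28.335]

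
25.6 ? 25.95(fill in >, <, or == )<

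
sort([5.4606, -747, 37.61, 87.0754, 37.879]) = [-747, 5.4606, 37.61, 37.879, 87.0754]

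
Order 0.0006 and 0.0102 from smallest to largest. 0.0006, 0.0102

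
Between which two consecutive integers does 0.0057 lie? 0 and 1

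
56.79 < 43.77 False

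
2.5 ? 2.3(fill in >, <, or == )>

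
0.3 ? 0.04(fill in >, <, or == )>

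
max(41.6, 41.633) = 41.633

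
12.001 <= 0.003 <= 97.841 False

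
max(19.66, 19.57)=19.66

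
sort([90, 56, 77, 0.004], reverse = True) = [90, 77, 56, 0.004]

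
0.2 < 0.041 False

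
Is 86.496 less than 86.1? No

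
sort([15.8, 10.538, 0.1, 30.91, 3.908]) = [0.1, 3.908, 10.538, 15.8, 30.91]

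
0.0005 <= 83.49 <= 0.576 False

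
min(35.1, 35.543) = 35.1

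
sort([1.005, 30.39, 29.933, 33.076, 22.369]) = [1.005, 22.369, 29.933, 30.39, 33.076]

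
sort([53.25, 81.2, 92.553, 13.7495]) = [13.7495, 53.25, 81.2, 92.553]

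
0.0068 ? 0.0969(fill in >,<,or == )<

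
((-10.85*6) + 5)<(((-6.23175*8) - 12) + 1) False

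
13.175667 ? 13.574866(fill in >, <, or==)<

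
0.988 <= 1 True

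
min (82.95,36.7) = 36.7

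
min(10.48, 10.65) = 10.48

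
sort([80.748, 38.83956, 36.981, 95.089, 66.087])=[36.981, 38.83956, 66.087, 80.748, 95.089]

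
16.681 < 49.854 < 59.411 True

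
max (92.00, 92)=92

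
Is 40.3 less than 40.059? No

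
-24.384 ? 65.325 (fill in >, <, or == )<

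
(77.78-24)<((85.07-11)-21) False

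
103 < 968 True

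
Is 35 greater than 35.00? No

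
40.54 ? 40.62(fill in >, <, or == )<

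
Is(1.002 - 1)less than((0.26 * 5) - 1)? Yes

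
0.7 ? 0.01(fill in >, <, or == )>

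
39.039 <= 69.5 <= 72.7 True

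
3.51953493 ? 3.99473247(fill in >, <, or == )<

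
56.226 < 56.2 False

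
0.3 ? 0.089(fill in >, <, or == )>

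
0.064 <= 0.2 True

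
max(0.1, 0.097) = 0.1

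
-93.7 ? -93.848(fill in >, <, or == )>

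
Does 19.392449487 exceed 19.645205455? No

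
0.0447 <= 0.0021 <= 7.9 False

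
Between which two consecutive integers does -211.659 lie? -212 and -211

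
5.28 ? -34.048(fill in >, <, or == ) >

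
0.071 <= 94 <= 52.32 False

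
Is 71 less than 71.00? No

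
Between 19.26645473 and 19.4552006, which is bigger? 19.4552006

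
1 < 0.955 False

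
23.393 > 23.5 False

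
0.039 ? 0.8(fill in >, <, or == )<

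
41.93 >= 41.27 True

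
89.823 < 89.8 False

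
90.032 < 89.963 False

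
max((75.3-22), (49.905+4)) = 53.905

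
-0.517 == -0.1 False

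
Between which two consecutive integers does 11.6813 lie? 11 and 12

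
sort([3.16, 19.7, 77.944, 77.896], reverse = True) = [77.944, 77.896, 19.7, 3.16]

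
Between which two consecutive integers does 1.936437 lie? 1 and 2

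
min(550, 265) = 265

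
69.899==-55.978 False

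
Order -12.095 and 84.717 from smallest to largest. -12.095, 84.717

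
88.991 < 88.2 False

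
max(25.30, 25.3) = 25.3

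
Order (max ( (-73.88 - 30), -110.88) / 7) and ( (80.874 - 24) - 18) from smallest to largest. (max ( (-73.88 - 30), -110.88) / 7), ( (80.874 - 24) - 18)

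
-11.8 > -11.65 False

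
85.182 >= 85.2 False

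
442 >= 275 True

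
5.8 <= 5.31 False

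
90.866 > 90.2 True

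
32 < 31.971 False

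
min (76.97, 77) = 76.97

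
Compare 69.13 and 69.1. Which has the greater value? 69.13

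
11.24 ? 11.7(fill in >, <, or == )<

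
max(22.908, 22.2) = 22.908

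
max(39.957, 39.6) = 39.957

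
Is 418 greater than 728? No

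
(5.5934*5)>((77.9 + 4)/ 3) True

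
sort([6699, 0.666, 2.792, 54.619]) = [0.666, 2.792, 54.619, 6699]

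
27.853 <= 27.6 False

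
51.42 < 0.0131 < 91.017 False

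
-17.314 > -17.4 True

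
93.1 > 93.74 False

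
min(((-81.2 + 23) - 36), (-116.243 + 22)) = -94.243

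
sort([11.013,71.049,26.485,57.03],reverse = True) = [71.049,57.03,26.485,11.013]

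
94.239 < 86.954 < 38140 False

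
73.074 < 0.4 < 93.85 False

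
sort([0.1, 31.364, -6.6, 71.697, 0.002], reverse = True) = [71.697, 31.364, 0.1, 0.002, -6.6]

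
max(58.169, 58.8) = 58.8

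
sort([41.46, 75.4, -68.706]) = [-68.706, 41.46, 75.4]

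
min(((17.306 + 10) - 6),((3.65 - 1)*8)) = 21.2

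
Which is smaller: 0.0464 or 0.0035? 0.0035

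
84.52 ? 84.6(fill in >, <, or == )<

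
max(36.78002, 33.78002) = 36.78002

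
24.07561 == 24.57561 False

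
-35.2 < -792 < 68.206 False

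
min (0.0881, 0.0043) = 0.0043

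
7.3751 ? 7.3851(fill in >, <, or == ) <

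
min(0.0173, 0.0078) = 0.0078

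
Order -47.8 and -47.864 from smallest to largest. -47.864, -47.8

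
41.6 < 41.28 False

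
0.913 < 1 True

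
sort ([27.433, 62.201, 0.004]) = [0.004, 27.433, 62.201]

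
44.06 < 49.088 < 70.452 True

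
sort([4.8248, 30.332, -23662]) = [-23662, 4.8248, 30.332]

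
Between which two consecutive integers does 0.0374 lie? 0 and 1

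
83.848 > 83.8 True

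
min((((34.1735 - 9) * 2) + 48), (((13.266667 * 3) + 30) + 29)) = 98.347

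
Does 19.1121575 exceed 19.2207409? No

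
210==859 False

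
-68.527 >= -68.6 True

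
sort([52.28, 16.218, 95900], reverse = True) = [95900, 52.28, 16.218]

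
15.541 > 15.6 False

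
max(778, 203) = 778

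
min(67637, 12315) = 12315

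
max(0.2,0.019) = 0.2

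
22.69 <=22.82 True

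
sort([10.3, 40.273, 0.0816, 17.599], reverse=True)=[40.273, 17.599, 10.3, 0.0816]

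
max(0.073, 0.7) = 0.7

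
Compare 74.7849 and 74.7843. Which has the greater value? 74.7849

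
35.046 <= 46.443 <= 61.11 True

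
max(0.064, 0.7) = 0.7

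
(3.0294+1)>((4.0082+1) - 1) True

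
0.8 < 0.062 False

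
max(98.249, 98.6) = 98.6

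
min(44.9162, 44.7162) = 44.7162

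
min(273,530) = 273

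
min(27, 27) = 27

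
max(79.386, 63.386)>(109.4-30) False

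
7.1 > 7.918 False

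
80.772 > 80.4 True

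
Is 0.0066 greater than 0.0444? No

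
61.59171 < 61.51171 False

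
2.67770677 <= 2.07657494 False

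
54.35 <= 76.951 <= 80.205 True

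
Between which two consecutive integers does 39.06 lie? 39 and 40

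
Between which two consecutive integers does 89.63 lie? 89 and 90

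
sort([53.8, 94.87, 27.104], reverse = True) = [94.87, 53.8, 27.104]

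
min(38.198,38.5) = 38.198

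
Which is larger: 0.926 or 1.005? 1.005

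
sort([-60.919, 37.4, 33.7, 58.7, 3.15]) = [-60.919, 3.15, 33.7, 37.4, 58.7]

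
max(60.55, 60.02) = 60.55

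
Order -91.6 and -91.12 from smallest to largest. -91.6, -91.12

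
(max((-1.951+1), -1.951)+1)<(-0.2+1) True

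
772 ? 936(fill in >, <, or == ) <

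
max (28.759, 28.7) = 28.759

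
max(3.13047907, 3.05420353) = 3.13047907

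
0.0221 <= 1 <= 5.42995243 True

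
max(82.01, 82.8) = 82.8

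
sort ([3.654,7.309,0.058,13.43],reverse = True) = [13.43,7.309,3.654,0.058]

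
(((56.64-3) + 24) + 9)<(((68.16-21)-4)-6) False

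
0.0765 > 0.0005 True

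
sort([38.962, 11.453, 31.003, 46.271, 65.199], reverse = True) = [65.199, 46.271, 38.962, 31.003, 11.453]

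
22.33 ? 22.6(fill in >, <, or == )<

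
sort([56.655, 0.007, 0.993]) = [0.007, 0.993, 56.655]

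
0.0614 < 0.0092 False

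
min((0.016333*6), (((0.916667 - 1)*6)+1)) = 0.097998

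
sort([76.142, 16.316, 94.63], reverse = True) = [94.63, 76.142, 16.316]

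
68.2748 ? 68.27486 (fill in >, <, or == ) <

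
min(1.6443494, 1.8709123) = 1.6443494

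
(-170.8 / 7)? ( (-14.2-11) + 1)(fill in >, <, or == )<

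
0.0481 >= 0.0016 True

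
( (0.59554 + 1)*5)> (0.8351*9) True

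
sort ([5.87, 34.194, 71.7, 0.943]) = [0.943, 5.87, 34.194, 71.7]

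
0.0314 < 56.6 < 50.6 False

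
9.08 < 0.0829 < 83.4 False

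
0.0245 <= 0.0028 False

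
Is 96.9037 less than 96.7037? No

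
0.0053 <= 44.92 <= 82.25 True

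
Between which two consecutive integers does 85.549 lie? 85 and 86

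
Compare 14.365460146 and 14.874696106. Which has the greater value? 14.874696106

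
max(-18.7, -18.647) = -18.647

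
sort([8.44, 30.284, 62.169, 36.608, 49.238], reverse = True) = [62.169, 49.238, 36.608, 30.284, 8.44]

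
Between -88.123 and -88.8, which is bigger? -88.123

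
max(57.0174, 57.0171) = 57.0174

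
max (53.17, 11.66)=53.17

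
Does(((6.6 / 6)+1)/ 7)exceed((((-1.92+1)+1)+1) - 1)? Yes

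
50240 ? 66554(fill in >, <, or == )<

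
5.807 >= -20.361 True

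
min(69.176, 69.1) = 69.1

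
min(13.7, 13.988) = 13.7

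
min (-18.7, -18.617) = -18.7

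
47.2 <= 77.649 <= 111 True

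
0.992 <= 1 True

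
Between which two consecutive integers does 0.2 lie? 0 and 1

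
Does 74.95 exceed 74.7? Yes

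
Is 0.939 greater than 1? No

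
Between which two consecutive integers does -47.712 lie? -48 and -47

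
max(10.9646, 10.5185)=10.9646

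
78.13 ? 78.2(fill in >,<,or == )<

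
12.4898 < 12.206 False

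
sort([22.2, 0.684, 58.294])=[0.684, 22.2, 58.294]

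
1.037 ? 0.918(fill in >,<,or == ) >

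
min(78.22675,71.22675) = 71.22675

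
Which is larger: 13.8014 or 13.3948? 13.8014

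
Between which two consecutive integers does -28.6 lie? -29 and -28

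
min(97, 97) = 97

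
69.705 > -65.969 True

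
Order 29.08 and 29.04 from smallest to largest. 29.04, 29.08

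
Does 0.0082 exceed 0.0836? No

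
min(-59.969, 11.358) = -59.969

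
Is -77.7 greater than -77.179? No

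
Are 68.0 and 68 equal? Yes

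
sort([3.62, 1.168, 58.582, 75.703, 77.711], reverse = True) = [77.711, 75.703, 58.582, 3.62, 1.168]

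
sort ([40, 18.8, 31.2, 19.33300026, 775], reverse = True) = [775, 40, 31.2, 19.33300026, 18.8]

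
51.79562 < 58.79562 True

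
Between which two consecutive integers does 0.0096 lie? 0 and 1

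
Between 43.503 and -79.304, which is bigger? 43.503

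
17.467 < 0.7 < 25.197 False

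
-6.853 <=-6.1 True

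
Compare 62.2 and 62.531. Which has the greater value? 62.531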